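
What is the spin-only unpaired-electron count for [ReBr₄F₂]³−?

2

Summing ligand charges against the −3 overall charge gives an oxidation state of +3 for rhenium.
Rhenium is a group-7 element; Re(III) is therefore d⁴.
The spin state decides the count: a 5d ion has a large Δₒ and is invariably low-spin.
An octahedral low-spin d⁴ ion is t₂g⁴e_g⁰, giving 2 unpaired electrons.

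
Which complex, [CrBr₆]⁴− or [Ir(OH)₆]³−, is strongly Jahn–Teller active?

[CrBr₆]⁴−: Each bromide is −1; balancing the −4 overall charge requires Cr(II). Cr sits in group 6, so the d-electron count is 6 − 2 = 4. Bromide is a weak-field ligand for a first-row metal, so the complex is high-spin. The t₂g³e_g¹ (high-spin) configuration has an unevenly filled e_g set; the Jahn–Teller theorem predicts a tetragonal distortion (typically axial elongation) to lift the degeneracy.
[Ir(OH)₆]³−: Summing ligand charges against the −3 overall charge gives an oxidation state of +3 for iridium. Ir sits in group 9, so the d-electron count is 9 − 3 = 6. A 5d ion has a large Δₒ and is invariably low-spin. The d⁶ configuration leaves the e_g set evenly filled (or empty) — no strong Jahn–Teller driving force.

[CrBr₆]⁴−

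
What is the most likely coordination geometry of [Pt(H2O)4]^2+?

Summing ligand charges against the +2 overall charge gives an oxidation state of +2 for platinum.
Pt sits in group 10, so the d-electron count is 10 − 2 = 8.
Coordination number: 4.
A 5d d⁸ ion has a large crystal-field splitting; square planar leaves the high-energy d_{x²−y²} orbital empty and maximises CFSE.

square planar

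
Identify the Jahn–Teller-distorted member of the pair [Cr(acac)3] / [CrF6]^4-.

[CrF6]^4-

[Cr(acac)3]: Summing ligand charges against the 0 overall charge gives an oxidation state of +3 for chromium. Cr sits in group 6, so the d-electron count is 6 − 3 = 3. The d³ configuration leaves the e_g set evenly filled (or empty) — no strong Jahn–Teller driving force.
[CrF6]^4-: Summing ligand charges against the −4 overall charge gives an oxidation state of +2 for chromium. Chromium is a group-6 element; Cr(II) is therefore d⁴. Fluoride is a weak-field ligand for a first-row metal, so the complex is high-spin. The t₂g³e_g¹ (high-spin) configuration has an unevenly filled e_g set; the Jahn–Teller theorem predicts a tetragonal distortion (typically axial elongation) to lift the degeneracy.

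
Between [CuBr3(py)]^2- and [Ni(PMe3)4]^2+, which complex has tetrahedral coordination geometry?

[CuBr3(py)]^2-

For [CuBr3(py)]^2-: Ligand charges: each bromide is −1; pyridine is neutral. With an overall charge of −2 the copper centre must be in the +1 oxidation state. Group 11 minus oxidation state 1 gives a d¹⁰ configuration. A d¹⁰ ion has no crystal-field stabilisation preference between square planar and tetrahedral, so four ligands adopt the sterically favoured tetrahedral geometry. → tetrahedral.
For [Ni(PMe3)4]^2+: Trimethylphosphine is neutral; balancing the +2 overall charge requires Ni(II). Group 10 minus oxidation state 2 gives a d⁸ configuration. Trimethylphosphine is a strong-field ligand (high in the spectrochemical series). A 3d d⁸ ion with strong-field ligands gains enough CFSE to favour square planar over tetrahedral. → square planar.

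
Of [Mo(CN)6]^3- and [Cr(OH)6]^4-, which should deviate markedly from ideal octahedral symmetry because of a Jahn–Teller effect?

[Mo(CN)6]^3-: Ligand charges: each cyanide is −1. With an overall charge of −3 the molybdenum centre must be in the +3 oxidation state. Molybdenum is a group-6 element; Mo(III) is therefore d³. The d³ configuration leaves the e_g set evenly filled (or empty) — no strong Jahn–Teller driving force.
[Cr(OH)6]^4-: Ligand charges: each hydroxide is −1. With an overall charge of −4 the chromium centre must be in the +2 oxidation state. Cr sits in group 6, so the d-electron count is 6 − 2 = 4. Hydroxide is a weak-field ligand for a first-row metal, so the complex is high-spin. The t₂g³e_g¹ (high-spin) configuration has an unevenly filled e_g set; the Jahn–Teller theorem predicts a tetragonal distortion (typically axial elongation) to lift the degeneracy.

[Cr(OH)6]^4-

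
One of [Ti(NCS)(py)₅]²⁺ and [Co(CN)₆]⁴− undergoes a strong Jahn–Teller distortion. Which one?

[Co(CN)₆]⁴−

[Ti(NCS)(py)₅]²⁺: Summing ligand charges against the +2 overall charge gives an oxidation state of +3 for titanium. Group 4 minus oxidation state 3 gives a d¹ configuration. The d¹ configuration leaves the e_g set evenly filled (or empty) — no strong Jahn–Teller driving force.
[Co(CN)₆]⁴−: Each cyanide is −1; balancing the −4 overall charge requires Co(II). Cobalt is a group-9 element; Co(II) is therefore d⁷. Cyanide is a strong-field ligand (high in the spectrochemical series) for a first-row metal, so the complex is low-spin. The t₂g⁶e_g¹ (low-spin) configuration has an unevenly filled e_g set; the Jahn–Teller theorem predicts a tetragonal distortion (typically axial elongation) to lift the degeneracy.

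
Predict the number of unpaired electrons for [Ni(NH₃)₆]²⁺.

Ammonia is neutral; balancing the +2 overall charge requires Ni(II).
Nickel is a group-10 element; Ni(II) is therefore d⁸.
In an octahedral field the d⁸ configuration is t₂g⁶e_g² (only one arrangement possible), giving 2 unpaired electrons.

2 unpaired electrons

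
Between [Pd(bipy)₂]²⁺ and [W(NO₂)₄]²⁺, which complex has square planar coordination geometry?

For [Pd(bipy)₂]²⁺: Ligand charges: 2,2′-bipyridine is neutral. With an overall charge of +2 the palladium centre must be in the +2 oxidation state. Palladium is a group-10 element; Pd(II) is therefore d⁸. A 4d d⁸ ion has a large crystal-field splitting; square planar leaves the high-energy d_{x²−y²} orbital empty and maximises CFSE. → square planar.
For [W(NO₂)₄]²⁺: Summing ligand charges against the +2 overall charge gives an oxidation state of +6 for tungsten. Group 6 minus oxidation state 6 gives a d⁰ configuration. A d⁰ ion has no crystal-field stabilisation preference between square planar and tetrahedral, so four ligands adopt the sterically favoured tetrahedral geometry. → tetrahedral.

[Pd(bipy)₂]²⁺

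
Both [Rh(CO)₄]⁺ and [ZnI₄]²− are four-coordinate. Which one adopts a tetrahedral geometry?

[ZnI₄]²−

For [Rh(CO)₄]⁺: Carbonyl is neutral; balancing the +1 overall charge requires Rh(I). Rhodium is a group-9 element; Rh(I) is therefore d⁸. A 4d d⁸ ion has a large crystal-field splitting; square planar leaves the high-energy d_{x²−y²} orbital empty and maximises CFSE. → square planar.
For [ZnI₄]²−: Ligand charges: each iodide is −1. With an overall charge of −2 the zinc centre must be in the +2 oxidation state. Zinc is a group-12 element; Zn(II) is therefore d¹⁰. A d¹⁰ ion has no crystal-field stabilisation preference between square planar and tetrahedral, so four ligands adopt the sterically favoured tetrahedral geometry. → tetrahedral.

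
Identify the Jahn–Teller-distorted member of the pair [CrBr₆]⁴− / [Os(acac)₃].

[CrBr₆]⁴−: Ligand charges: each bromide is −1. With an overall charge of −4 the chromium centre must be in the +2 oxidation state. Chromium is a group-6 element; Cr(II) is therefore d⁴. Bromide is a weak-field ligand for a first-row metal, so the complex is high-spin. The t₂g³e_g¹ (high-spin) configuration has an unevenly filled e_g set; the Jahn–Teller theorem predicts a tetragonal distortion (typically axial elongation) to lift the degeneracy.
[Os(acac)₃]: Ligand charges: each acetylacetonate is −1. With an overall charge of 0 the osmium centre must be in the +3 oxidation state. Os sits in group 8, so the d-electron count is 8 − 3 = 5. A 5d ion has a large Δₒ and is invariably low-spin. The d⁵ configuration leaves the e_g set evenly filled (or empty) — no strong Jahn–Teller driving force.

[CrBr₆]⁴−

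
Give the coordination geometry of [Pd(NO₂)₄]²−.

Ligand charges: each nitro (N-bound nitrite) is −1. With an overall charge of −2 the palladium centre must be in the +2 oxidation state.
Palladium is a group-10 element; Pd(II) is therefore d⁸.
With 4 monodentate ligands the coordination number is 4.
A 4d d⁸ ion has a large crystal-field splitting; square planar leaves the high-energy d_{x²−y²} orbital empty and maximises CFSE.

square planar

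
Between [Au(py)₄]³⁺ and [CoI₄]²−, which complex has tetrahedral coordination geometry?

For [Au(py)₄]³⁺: Summing ligand charges against the +3 overall charge gives an oxidation state of +3 for gold. Au sits in group 11, so the d-electron count is 11 − 3 = 8. A 5d d⁸ ion has a large crystal-field splitting; square planar leaves the high-energy d_{x²−y²} orbital empty and maximises CFSE. → square planar.
For [CoI₄]²−: Each iodide is −1; balancing the −2 overall charge requires Co(II). Group 9 minus oxidation state 2 gives a d⁷ configuration. For a high-spin 3d d⁷ ion with weak-field ligands the small Δₜ gives little square-planar CFSE advantage, so four ligands adopt the sterically favoured tetrahedral geometry. → tetrahedral.

[CoI₄]²−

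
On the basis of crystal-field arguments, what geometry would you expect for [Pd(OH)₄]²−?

square planar

Summing ligand charges against the −2 overall charge gives an oxidation state of +2 for palladium.
Palladium is a group-10 element; Pd(II) is therefore d⁸.
With 4 monodentate ligands the coordination number is 4.
A 4d d⁸ ion has a large crystal-field splitting; square planar leaves the high-energy d_{x²−y²} orbital empty and maximises CFSE.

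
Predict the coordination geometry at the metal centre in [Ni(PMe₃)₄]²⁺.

Summing ligand charges against the +2 overall charge gives an oxidation state of +2 for nickel.
Nickel is a group-10 element; Ni(II) is therefore d⁸.
Coordination number: 4.
Trimethylphosphine is a strong-field ligand (high in the spectrochemical series).
A 3d d⁸ ion with strong-field ligands gains enough CFSE to favour square planar over tetrahedral.

square planar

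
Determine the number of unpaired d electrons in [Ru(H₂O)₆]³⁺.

1 unpaired electron

Summing ligand charges against the +3 overall charge gives an oxidation state of +3 for ruthenium.
Ruthenium is a group-8 element; Ru(III) is therefore d⁵.
The spin state decides the count: a 4d ion has a large Δₒ and is invariably low-spin.
An octahedral low-spin d⁵ ion is t₂g⁵e_g⁰, giving 1 unpaired electron.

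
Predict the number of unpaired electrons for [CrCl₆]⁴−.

4 unpaired electrons

Ligand charges: each chloride is −1. With an overall charge of −4 the chromium centre must be in the +2 oxidation state.
Cr sits in group 6, so the d-electron count is 6 − 2 = 4.
The spin state decides the count: Chloride is a weak-field ligand for a first-row metal, so the complex is high-spin.
An octahedral high-spin d⁴ ion is t₂g³e_g¹, giving 4 unpaired electrons.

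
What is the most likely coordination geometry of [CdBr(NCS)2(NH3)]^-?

Ligand charges: each bromide is −1; each isothiocyanate is −1; ammonia is neutral. With an overall charge of −1 the cadmium centre must be in the +2 oxidation state.
Cadmium is a group-12 element; Cd(II) is therefore d¹⁰.
With 4 monodentate ligands the coordination number is 4.
A d¹⁰ ion has no crystal-field stabilisation preference between square planar and tetrahedral, so four ligands adopt the sterically favoured tetrahedral geometry.

tetrahedral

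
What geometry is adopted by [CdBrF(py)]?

Summing ligand charges against the 0 overall charge gives an oxidation state of +2 for cadmium.
Cd sits in group 12, so the d-electron count is 12 − 2 = 10.
Coordination number: 3.
Three ligands around a d¹⁰ centre minimise repulsion in a trigonal-planar arrangement.

trigonal planar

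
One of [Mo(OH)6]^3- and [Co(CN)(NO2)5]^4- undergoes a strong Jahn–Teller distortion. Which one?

[Mo(OH)6]^3-: Each hydroxide is −1; balancing the −3 overall charge requires Mo(III). Group 6 minus oxidation state 3 gives a d³ configuration. The d³ configuration leaves the e_g set evenly filled (or empty) — no strong Jahn–Teller driving force.
[Co(CN)(NO2)5]^4-: Ligand charges: each cyanide is −1; each nitro (N-bound nitrite) is −1. With an overall charge of −4 the cobalt centre must be in the +2 oxidation state. Group 9 minus oxidation state 2 gives a d⁷ configuration. Cyanide and nitro (N-bound nitrite) are strong-field ligands (high in the spectrochemical series) for a first-row metal, so the complex is low-spin. The t₂g⁶e_g¹ (low-spin) configuration has an unevenly filled e_g set; the Jahn–Teller theorem predicts a tetragonal distortion (typically axial elongation) to lift the degeneracy.

[Co(CN)(NO2)5]^4-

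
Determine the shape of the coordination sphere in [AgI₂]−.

Each iodide is −1; balancing the −1 overall charge requires Ag(I).
Ag sits in group 11, so the d-electron count is 11 − 1 = 10.
With 2 monodentate ligands the coordination number is 2.
A d¹⁰ ion with only two ligands adopts a linear arrangement (sp hybridisation; no CFSE preference).

linear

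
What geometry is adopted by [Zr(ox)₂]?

tetrahedral

Each oxalate is −2; balancing the 0 overall charge requires Zr(IV).
Zirconium is a group-4 element; Zr(IV) is therefore d⁰.
Counting donor atoms: 2×oxalate (bidentate) → 4 donors. Coordination number = 4.
A d⁰ ion has no crystal-field stabilisation preference between square planar and tetrahedral, so four ligands adopt the sterically favoured tetrahedral geometry.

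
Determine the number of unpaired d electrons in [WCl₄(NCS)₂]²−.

2 unpaired electrons

Summing ligand charges against the −2 overall charge gives an oxidation state of +4 for tungsten.
Group 6 minus oxidation state 4 gives a d² configuration.
In an octahedral field the d² configuration is t₂g²e_g⁰ (only one arrangement possible), giving 2 unpaired electrons.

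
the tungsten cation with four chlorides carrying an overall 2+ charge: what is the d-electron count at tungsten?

Each chloride is −1; balancing the +2 overall charge requires W(VI).
Tungsten is a group-6 element; W(VI) is therefore d⁰.

d0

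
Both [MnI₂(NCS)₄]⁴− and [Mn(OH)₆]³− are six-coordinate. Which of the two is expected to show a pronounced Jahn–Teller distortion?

[Mn(OH)₆]³−

[MnI₂(NCS)₄]⁴−: Each iodide is −1; each isothiocyanate is −1; balancing the −4 overall charge requires Mn(II). Group 7 minus oxidation state 2 gives a d⁵ configuration. Iodide and isothiocyanate are weak-field ligands for a first-row metal, so the complex is high-spin. The d⁵ configuration leaves the e_g set evenly filled (or empty) — no strong Jahn–Teller driving force.
[Mn(OH)₆]³−: Summing ligand charges against the −3 overall charge gives an oxidation state of +3 for manganese. Group 7 minus oxidation state 3 gives a d⁴ configuration. Hydroxide is a weak-field ligand for a first-row metal, so the complex is high-spin. The t₂g³e_g¹ (high-spin) configuration has an unevenly filled e_g set; the Jahn–Teller theorem predicts a tetragonal distortion (typically axial elongation) to lift the degeneracy.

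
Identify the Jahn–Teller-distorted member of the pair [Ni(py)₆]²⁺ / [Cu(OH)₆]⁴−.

[Ni(py)₆]²⁺: Pyridine is neutral; balancing the +2 overall charge requires Ni(II). Nickel is a group-10 element; Ni(II) is therefore d⁸. The d⁸ configuration leaves the e_g set evenly filled (or empty) — no strong Jahn–Teller driving force.
[Cu(OH)₆]⁴−: Ligand charges: each hydroxide is −1. With an overall charge of −4 the copper centre must be in the +2 oxidation state. Cu sits in group 11, so the d-electron count is 11 − 2 = 9. The t₂g⁶e_g³ configuration has an unevenly filled e_g set; the Jahn–Teller theorem predicts a tetragonal distortion (typically axial elongation) to lift the degeneracy.

[Cu(OH)₆]⁴−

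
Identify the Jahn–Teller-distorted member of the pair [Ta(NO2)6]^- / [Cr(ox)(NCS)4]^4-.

[Cr(ox)(NCS)4]^4-

[Ta(NO2)6]^-: Each nitro (N-bound nitrite) is −1; balancing the −1 overall charge requires Ta(V). Ta sits in group 5, so the d-electron count is 5 − 5 = 0. The d⁰ configuration leaves the e_g set evenly filled (or empty) — no strong Jahn–Teller driving force.
[Cr(ox)(NCS)4]^4-: Each oxalate is −2; each isothiocyanate is −1; balancing the −4 overall charge requires Cr(II). Chromium is a group-6 element; Cr(II) is therefore d⁴. Isothiocyanate and oxalate are weak-field ligands for a first-row metal, so the complex is high-spin. The t₂g³e_g¹ (high-spin) configuration has an unevenly filled e_g set; the Jahn–Teller theorem predicts a tetragonal distortion (typically axial elongation) to lift the degeneracy.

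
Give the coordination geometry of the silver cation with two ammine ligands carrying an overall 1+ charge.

Ligand charges: ammonia is neutral. With an overall charge of +1 the silver centre must be in the +1 oxidation state.
Group 11 minus oxidation state 1 gives a d¹⁰ configuration.
Coordination number: 2.
A d¹⁰ ion with only two ligands adopts a linear arrangement (sp hybridisation; no CFSE preference).

linear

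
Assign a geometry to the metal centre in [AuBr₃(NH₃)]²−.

tetrahedral

Summing ligand charges against the −2 overall charge gives an oxidation state of +1 for gold.
Au sits in group 11, so the d-electron count is 11 − 1 = 10.
Coordination number: 4.
A d¹⁰ ion has no crystal-field stabilisation preference between square planar and tetrahedral, so four ligands adopt the sterically favoured tetrahedral geometry.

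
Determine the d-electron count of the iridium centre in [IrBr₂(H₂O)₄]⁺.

Ligand charges: each bromide is −1; water is neutral. With an overall charge of +1 the iridium centre must be in the +3 oxidation state.
Ir sits in group 9, so the d-electron count is 9 − 3 = 6.

d6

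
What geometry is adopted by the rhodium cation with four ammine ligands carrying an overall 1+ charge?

Ammonia is neutral; balancing the +1 overall charge requires Rh(I).
Rhodium is a group-9 element; Rh(I) is therefore d⁸.
With 4 monodentate ligands the coordination number is 4.
A 4d d⁸ ion has a large crystal-field splitting; square planar leaves the high-energy d_{x²−y²} orbital empty and maximises CFSE.

square planar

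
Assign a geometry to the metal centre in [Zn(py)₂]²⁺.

linear

Summing ligand charges against the +2 overall charge gives an oxidation state of +2 for zinc.
Zn sits in group 12, so the d-electron count is 12 − 2 = 10.
Coordination number: 2.
A d¹⁰ ion with only two ligands adopts a linear arrangement (sp hybridisation; no CFSE preference).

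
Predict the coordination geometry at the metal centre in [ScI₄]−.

Summing ligand charges against the −1 overall charge gives an oxidation state of +3 for scandium.
Group 3 minus oxidation state 3 gives a d⁰ configuration.
Coordination number: 4.
A d⁰ ion has no crystal-field stabilisation preference between square planar and tetrahedral, so four ligands adopt the sterically favoured tetrahedral geometry.

tetrahedral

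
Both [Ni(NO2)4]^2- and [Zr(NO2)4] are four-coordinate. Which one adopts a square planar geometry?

For [Ni(NO2)4]^2-: Ligand charges: each nitro (N-bound nitrite) is −1. With an overall charge of −2 the nickel centre must be in the +2 oxidation state. Nickel is a group-10 element; Ni(II) is therefore d⁸. Nitro (N-bound nitrite) is a strong-field ligand (high in the spectrochemical series). A 3d d⁸ ion with strong-field ligands gains enough CFSE to favour square planar over tetrahedral. → square planar.
For [Zr(NO2)4]: Each nitro (N-bound nitrite) is −1; balancing the 0 overall charge requires Zr(IV). Zr sits in group 4, so the d-electron count is 4 − 4 = 0. A d⁰ ion has no crystal-field stabilisation preference between square planar and tetrahedral, so four ligands adopt the sterically favoured tetrahedral geometry. → tetrahedral.

[Ni(NO2)4]^2-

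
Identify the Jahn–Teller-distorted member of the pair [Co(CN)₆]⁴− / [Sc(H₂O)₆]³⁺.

[Co(CN)₆]⁴−: Ligand charges: each cyanide is −1. With an overall charge of −4 the cobalt centre must be in the +2 oxidation state. Co sits in group 9, so the d-electron count is 9 − 2 = 7. Cyanide is a strong-field ligand (high in the spectrochemical series) for a first-row metal, so the complex is low-spin. The t₂g⁶e_g¹ (low-spin) configuration has an unevenly filled e_g set; the Jahn–Teller theorem predicts a tetragonal distortion (typically axial elongation) to lift the degeneracy.
[Sc(H₂O)₆]³⁺: Ligand charges: water is neutral. With an overall charge of +3 the scandium centre must be in the +3 oxidation state. Scandium is a group-3 element; Sc(III) is therefore d⁰. The d⁰ configuration leaves the e_g set evenly filled (or empty) — no strong Jahn–Teller driving force.

[Co(CN)₆]⁴−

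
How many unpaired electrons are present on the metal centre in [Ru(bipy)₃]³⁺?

Ligand charges: 2,2′-bipyridine is neutral. With an overall charge of +3 the ruthenium centre must be in the +3 oxidation state.
Ru sits in group 8, so the d-electron count is 8 − 3 = 5.
Counting donor atoms: 3×2,2′-bipyridine (bidentate) → 6 donors. Coordination number = 6.
The spin state decides the count: a 4d ion has a large Δₒ and is invariably low-spin.
An octahedral low-spin d⁵ ion is t₂g⁵e_g⁰, giving 1 unpaired electron.

1 unpaired electron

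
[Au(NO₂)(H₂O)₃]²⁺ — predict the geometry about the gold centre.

Summing ligand charges against the +2 overall charge gives an oxidation state of +3 for gold.
Group 11 minus oxidation state 3 gives a d⁸ configuration.
Coordination number: 4.
A 5d d⁸ ion has a large crystal-field splitting; square planar leaves the high-energy d_{x²−y²} orbital empty and maximises CFSE.

square planar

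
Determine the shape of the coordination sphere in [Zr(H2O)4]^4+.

Summing ligand charges against the +4 overall charge gives an oxidation state of +4 for zirconium.
Zr sits in group 4, so the d-electron count is 4 − 4 = 0.
Coordination number: 4.
A d⁰ ion has no crystal-field stabilisation preference between square planar and tetrahedral, so four ligands adopt the sterically favoured tetrahedral geometry.

tetrahedral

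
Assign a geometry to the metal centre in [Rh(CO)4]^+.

Carbonyl is neutral; balancing the +1 overall charge requires Rh(I).
Group 9 minus oxidation state 1 gives a d⁸ configuration.
Coordination number: 4.
A 4d d⁸ ion has a large crystal-field splitting; square planar leaves the high-energy d_{x²−y²} orbital empty and maximises CFSE.

square planar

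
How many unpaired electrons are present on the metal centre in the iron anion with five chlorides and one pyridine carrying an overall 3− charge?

4

Each chloride is −1; pyridine is neutral; balancing the −3 overall charge requires Fe(II).
Group 8 minus oxidation state 2 gives a d⁶ configuration.
The spin state decides the count: Chloride is a weak-field ligand for a first-row metal, so the complex is high-spin.
An octahedral high-spin d⁶ ion is t₂g⁴e_g², giving 4 unpaired electrons.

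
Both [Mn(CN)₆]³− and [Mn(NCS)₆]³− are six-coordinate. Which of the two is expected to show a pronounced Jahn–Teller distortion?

[Mn(NCS)₆]³−

[Mn(CN)₆]³−: Summing ligand charges against the −3 overall charge gives an oxidation state of +3 for manganese. Manganese is a group-7 element; Mn(III) is therefore d⁴. Cyanide is a strong-field ligand (high in the spectrochemical series) for a first-row metal, so the complex is low-spin. The d⁴ configuration leaves the e_g set evenly filled (or empty) — no strong Jahn–Teller driving force.
[Mn(NCS)₆]³−: Ligand charges: each isothiocyanate is −1. With an overall charge of −3 the manganese centre must be in the +3 oxidation state. Mn sits in group 7, so the d-electron count is 7 − 3 = 4. Isothiocyanate is a weak-field ligand for a first-row metal, so the complex is high-spin. The t₂g³e_g¹ (high-spin) configuration has an unevenly filled e_g set; the Jahn–Teller theorem predicts a tetragonal distortion (typically axial elongation) to lift the degeneracy.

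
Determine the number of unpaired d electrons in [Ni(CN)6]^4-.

2 unpaired electrons

Ligand charges: each cyanide is −1. With an overall charge of −4 the nickel centre must be in the +2 oxidation state.
Ni sits in group 10, so the d-electron count is 10 − 2 = 8.
In an octahedral field the d⁸ configuration is t₂g⁶e_g² (only one arrangement possible), giving 2 unpaired electrons.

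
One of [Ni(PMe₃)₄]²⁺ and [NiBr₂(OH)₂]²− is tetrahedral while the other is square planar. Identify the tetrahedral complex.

For [Ni(PMe₃)₄]²⁺: Trimethylphosphine is neutral; balancing the +2 overall charge requires Ni(II). Nickel is a group-10 element; Ni(II) is therefore d⁸. Trimethylphosphine is a strong-field ligand (high in the spectrochemical series). A 3d d⁸ ion with strong-field ligands gains enough CFSE to favour square planar over tetrahedral. → square planar.
For [NiBr₂(OH)₂]²−: Each bromide is −1; each hydroxide is −1; balancing the −2 overall charge requires Ni(II). Group 10 minus oxidation state 2 gives a d⁸ configuration. Bromide and hydroxide are weak-field ligands. With weak-field ligands the CFSE gain from square planar is small, so a 3d d⁸ ion takes the sterically preferred tetrahedral geometry. → tetrahedral.

[NiBr₂(OH)₂]²−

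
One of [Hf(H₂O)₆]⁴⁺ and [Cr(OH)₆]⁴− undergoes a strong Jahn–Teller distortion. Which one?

[Cr(OH)₆]⁴−

[Hf(H₂O)₆]⁴⁺: Summing ligand charges against the +4 overall charge gives an oxidation state of +4 for hafnium. Hf sits in group 4, so the d-electron count is 4 − 4 = 0. The d⁰ configuration leaves the e_g set evenly filled (or empty) — no strong Jahn–Teller driving force.
[Cr(OH)₆]⁴−: Each hydroxide is −1; balancing the −4 overall charge requires Cr(II). Group 6 minus oxidation state 2 gives a d⁴ configuration. Hydroxide is a weak-field ligand for a first-row metal, so the complex is high-spin. The t₂g³e_g¹ (high-spin) configuration has an unevenly filled e_g set; the Jahn–Teller theorem predicts a tetragonal distortion (typically axial elongation) to lift the degeneracy.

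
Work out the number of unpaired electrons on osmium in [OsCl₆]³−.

Summing ligand charges against the −3 overall charge gives an oxidation state of +3 for osmium.
Os sits in group 8, so the d-electron count is 8 − 3 = 5.
The spin state decides the count: a 5d ion has a large Δₒ and is invariably low-spin.
An octahedral low-spin d⁵ ion is t₂g⁵e_g⁰, giving 1 unpaired electron.

1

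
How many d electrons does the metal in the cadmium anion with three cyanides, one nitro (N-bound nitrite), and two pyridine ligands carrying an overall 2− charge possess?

d¹⁰

Summing ligand charges against the −2 overall charge gives an oxidation state of +2 for cadmium.
Group 12 minus oxidation state 2 gives a d¹⁰ configuration.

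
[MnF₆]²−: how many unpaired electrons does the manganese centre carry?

Summing ligand charges against the −2 overall charge gives an oxidation state of +4 for manganese.
Manganese is a group-7 element; Mn(IV) is therefore d³.
In an octahedral field the d³ configuration is t₂g³e_g⁰ (only one arrangement possible), giving 3 unpaired electrons.

3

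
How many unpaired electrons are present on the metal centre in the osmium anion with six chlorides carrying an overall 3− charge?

1 unpaired electron

Summing ligand charges against the −3 overall charge gives an oxidation state of +3 for osmium.
Os sits in group 8, so the d-electron count is 8 − 3 = 5.
The spin state decides the count: a 5d ion has a large Δₒ and is invariably low-spin.
An octahedral low-spin d⁵ ion is t₂g⁵e_g⁰, giving 1 unpaired electron.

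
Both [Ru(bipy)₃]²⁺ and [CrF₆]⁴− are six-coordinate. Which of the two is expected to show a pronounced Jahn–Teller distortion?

[CrF₆]⁴−

[Ru(bipy)₃]²⁺: Ligand charges: 2,2′-bipyridine is neutral. With an overall charge of +2 the ruthenium centre must be in the +2 oxidation state. Group 8 minus oxidation state 2 gives a d⁶ configuration. A 4d ion has a large Δₒ and is invariably low-spin. The d⁶ configuration leaves the e_g set evenly filled (or empty) — no strong Jahn–Teller driving force.
[CrF₆]⁴−: Each fluoride is −1; balancing the −4 overall charge requires Cr(II). Group 6 minus oxidation state 2 gives a d⁴ configuration. Fluoride is a weak-field ligand for a first-row metal, so the complex is high-spin. The t₂g³e_g¹ (high-spin) configuration has an unevenly filled e_g set; the Jahn–Teller theorem predicts a tetragonal distortion (typically axial elongation) to lift the degeneracy.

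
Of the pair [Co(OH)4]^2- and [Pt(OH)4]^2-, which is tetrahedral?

[Co(OH)4]^2-

For [Co(OH)4]^2-: Each hydroxide is −1; balancing the −2 overall charge requires Co(II). Group 9 minus oxidation state 2 gives a d⁷ configuration. For a high-spin 3d d⁷ ion with weak-field ligands the small Δₜ gives little square-planar CFSE advantage, so four ligands adopt the sterically favoured tetrahedral geometry. → tetrahedral.
For [Pt(OH)4]^2-: Each hydroxide is −1; balancing the −2 overall charge requires Pt(II). Platinum is a group-10 element; Pt(II) is therefore d⁸. A 5d d⁸ ion has a large crystal-field splitting; square planar leaves the high-energy d_{x²−y²} orbital empty and maximises CFSE. → square planar.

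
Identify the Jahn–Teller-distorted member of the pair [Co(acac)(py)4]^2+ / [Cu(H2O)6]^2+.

[Cu(H2O)6]^2+

[Co(acac)(py)4]^2+: Ligand charges: each acetylacetonate is −1; pyridine is neutral. With an overall charge of +2 the cobalt centre must be in the +3 oxidation state. Co sits in group 9, so the d-electron count is 9 − 3 = 6. Co(III) has an exceptionally large octahedral splitting and is low-spin with essentially every ligand except fluoride. The d⁶ configuration leaves the e_g set evenly filled (or empty) — no strong Jahn–Teller driving force.
[Cu(H2O)6]^2+: Summing ligand charges against the +2 overall charge gives an oxidation state of +2 for copper. Cu sits in group 11, so the d-electron count is 11 − 2 = 9. The t₂g⁶e_g³ configuration has an unevenly filled e_g set; the Jahn–Teller theorem predicts a tetragonal distortion (typically axial elongation) to lift the degeneracy.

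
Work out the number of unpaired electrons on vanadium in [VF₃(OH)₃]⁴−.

Ligand charges: each fluoride is −1; each hydroxide is −1. With an overall charge of −4 the vanadium centre must be in the +2 oxidation state.
Vanadium is a group-5 element; V(II) is therefore d³.
In an octahedral field the d³ configuration is t₂g³e_g⁰ (only one arrangement possible), giving 3 unpaired electrons.

3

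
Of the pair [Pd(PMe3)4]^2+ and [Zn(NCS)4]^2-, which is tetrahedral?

For [Pd(PMe3)4]^2+: Trimethylphosphine is neutral; balancing the +2 overall charge requires Pd(II). Pd sits in group 10, so the d-electron count is 10 − 2 = 8. A 4d d⁸ ion has a large crystal-field splitting; square planar leaves the high-energy d_{x²−y²} orbital empty and maximises CFSE. → square planar.
For [Zn(NCS)4]^2-: Ligand charges: each isothiocyanate is −1. With an overall charge of −2 the zinc centre must be in the +2 oxidation state. Zn sits in group 12, so the d-electron count is 12 − 2 = 10. A d¹⁰ ion has no crystal-field stabilisation preference between square planar and tetrahedral, so four ligands adopt the sterically favoured tetrahedral geometry. → tetrahedral.

[Zn(NCS)4]^2-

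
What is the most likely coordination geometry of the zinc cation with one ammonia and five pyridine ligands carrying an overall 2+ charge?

octahedral

Summing ligand charges against the +2 overall charge gives an oxidation state of +2 for zinc.
Group 12 minus oxidation state 2 gives a d¹⁰ configuration.
With 6 monodentate ligands the coordination number is 6.
Six donors around a single metal centre give an octahedral coordination sphere.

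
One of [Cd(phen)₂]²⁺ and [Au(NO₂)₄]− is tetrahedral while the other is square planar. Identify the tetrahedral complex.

[Cd(phen)₂]²⁺

For [Cd(phen)₂]²⁺: Summing ligand charges against the +2 overall charge gives an oxidation state of +2 for cadmium. Cd sits in group 12, so the d-electron count is 12 − 2 = 10. A d¹⁰ ion has no crystal-field stabilisation preference between square planar and tetrahedral, so four ligands adopt the sterically favoured tetrahedral geometry. → tetrahedral.
For [Au(NO₂)₄]−: Summing ligand charges against the −1 overall charge gives an oxidation state of +3 for gold. Au sits in group 11, so the d-electron count is 11 − 3 = 8. A 5d d⁸ ion has a large crystal-field splitting; square planar leaves the high-energy d_{x²−y²} orbital empty and maximises CFSE. → square planar.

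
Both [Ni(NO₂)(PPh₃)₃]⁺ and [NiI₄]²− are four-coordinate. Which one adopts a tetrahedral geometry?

[NiI₄]²−

For [Ni(NO₂)(PPh₃)₃]⁺: Ligand charges: each nitro (N-bound nitrite) is −1; triphenylphosphine is neutral. With an overall charge of +1 the nickel centre must be in the +2 oxidation state. Nickel is a group-10 element; Ni(II) is therefore d⁸. Nitro (N-bound nitrite) and triphenylphosphine are strong-field ligands (high in the spectrochemical series). A 3d d⁸ ion with strong-field ligands gains enough CFSE to favour square planar over tetrahedral. → square planar.
For [NiI₄]²−: Summing ligand charges against the −2 overall charge gives an oxidation state of +2 for nickel. Nickel is a group-10 element; Ni(II) is therefore d⁸. Iodide is a weak-field ligand. With weak-field ligands the CFSE gain from square planar is small, so a 3d d⁸ ion takes the sterically preferred tetrahedral geometry. → tetrahedral.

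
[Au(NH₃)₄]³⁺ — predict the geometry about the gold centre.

Summing ligand charges against the +3 overall charge gives an oxidation state of +3 for gold.
Au sits in group 11, so the d-electron count is 11 − 3 = 8.
With 4 monodentate ligands the coordination number is 4.
A 5d d⁸ ion has a large crystal-field splitting; square planar leaves the high-energy d_{x²−y²} orbital empty and maximises CFSE.

square planar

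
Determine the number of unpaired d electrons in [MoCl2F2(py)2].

Ligand charges: each chloride is −1; each fluoride is −1; pyridine is neutral. With an overall charge of 0 the molybdenum centre must be in the +4 oxidation state.
Molybdenum is a group-6 element; Mo(IV) is therefore d².
In an octahedral field the d² configuration is t₂g²e_g⁰ (only one arrangement possible), giving 2 unpaired electrons.

2 unpaired electrons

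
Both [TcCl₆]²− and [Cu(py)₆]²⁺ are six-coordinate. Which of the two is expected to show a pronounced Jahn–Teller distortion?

[TcCl₆]²−: Summing ligand charges against the −2 overall charge gives an oxidation state of +4 for technetium. Group 7 minus oxidation state 4 gives a d³ configuration. The d³ configuration leaves the e_g set evenly filled (or empty) — no strong Jahn–Teller driving force.
[Cu(py)₆]²⁺: Pyridine is neutral; balancing the +2 overall charge requires Cu(II). Cu sits in group 11, so the d-electron count is 11 − 2 = 9. The t₂g⁶e_g³ configuration has an unevenly filled e_g set; the Jahn–Teller theorem predicts a tetragonal distortion (typically axial elongation) to lift the degeneracy.

[Cu(py)₆]²⁺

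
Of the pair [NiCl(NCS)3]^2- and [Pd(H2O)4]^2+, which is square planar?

[Pd(H2O)4]^2+

For [NiCl(NCS)3]^2-: Each chloride is −1; each isothiocyanate is −1; balancing the −2 overall charge requires Ni(II). Ni sits in group 10, so the d-electron count is 10 − 2 = 8. Chloride and isothiocyanate are weak-field ligands. With weak-field ligands the CFSE gain from square planar is small, so a 3d d⁸ ion takes the sterically preferred tetrahedral geometry. → tetrahedral.
For [Pd(H2O)4]^2+: Summing ligand charges against the +2 overall charge gives an oxidation state of +2 for palladium. Pd sits in group 10, so the d-electron count is 10 − 2 = 8. A 4d d⁸ ion has a large crystal-field splitting; square planar leaves the high-energy d_{x²−y²} orbital empty and maximises CFSE. → square planar.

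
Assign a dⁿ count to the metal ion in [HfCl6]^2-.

Summing ligand charges against the −2 overall charge gives an oxidation state of +4 for hafnium.
Group 4 minus oxidation state 4 gives a d⁰ configuration.

d0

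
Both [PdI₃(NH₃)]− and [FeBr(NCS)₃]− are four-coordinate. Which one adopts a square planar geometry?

For [PdI₃(NH₃)]−: Each iodide is −1; ammonia is neutral; balancing the −1 overall charge requires Pd(II). Group 10 minus oxidation state 2 gives a d⁸ configuration. A 4d d⁸ ion has a large crystal-field splitting; square planar leaves the high-energy d_{x²−y²} orbital empty and maximises CFSE. → square planar.
For [FeBr(NCS)₃]−: Ligand charges: each bromide is −1; each isothiocyanate is −1. With an overall charge of −1 the iron centre must be in the +3 oxidation state. Fe sits in group 8, so the d-electron count is 8 − 3 = 5. A high-spin d⁵ ion has zero CFSE in either geometry, so four ligands adopt the sterically favoured tetrahedral geometry. → tetrahedral.

[PdI₃(NH₃)]−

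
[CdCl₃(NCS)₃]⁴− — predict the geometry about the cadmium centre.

Ligand charges: each chloride is −1; each isothiocyanate is −1. With an overall charge of −4 the cadmium centre must be in the +2 oxidation state.
Cadmium is a group-12 element; Cd(II) is therefore d¹⁰.
With 6 monodentate ligands the coordination number is 6.
Six donors around a single metal centre give an octahedral coordination sphere.

octahedral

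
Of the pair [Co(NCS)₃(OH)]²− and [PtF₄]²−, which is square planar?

For [Co(NCS)₃(OH)]²−: Ligand charges: each isothiocyanate is −1; each hydroxide is −1. With an overall charge of −2 the cobalt centre must be in the +2 oxidation state. Cobalt is a group-9 element; Co(II) is therefore d⁷. For a high-spin 3d d⁷ ion with weak-field ligands the small Δₜ gives little square-planar CFSE advantage, so four ligands adopt the sterically favoured tetrahedral geometry. → tetrahedral.
For [PtF₄]²−: Summing ligand charges against the −2 overall charge gives an oxidation state of +2 for platinum. Group 10 minus oxidation state 2 gives a d⁸ configuration. A 5d d⁸ ion has a large crystal-field splitting; square planar leaves the high-energy d_{x²−y²} orbital empty and maximises CFSE. → square planar.

[PtF₄]²−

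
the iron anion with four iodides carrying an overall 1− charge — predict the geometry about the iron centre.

tetrahedral

Ligand charges: each iodide is −1. With an overall charge of −1 the iron centre must be in the +3 oxidation state.
Group 8 minus oxidation state 3 gives a d⁵ configuration.
With 4 monodentate ligands the coordination number is 4.
Iodide is a weak-field ligand.
A high-spin d⁵ ion has zero CFSE in either geometry, so four ligands adopt the sterically favoured tetrahedral geometry.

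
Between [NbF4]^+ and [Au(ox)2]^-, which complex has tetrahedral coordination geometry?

[NbF4]^+

For [NbF4]^+: Ligand charges: each fluoride is −1. With an overall charge of +1 the niobium centre must be in the +5 oxidation state. Niobium is a group-5 element; Nb(V) is therefore d⁰. A d⁰ ion has no crystal-field stabilisation preference between square planar and tetrahedral, so four ligands adopt the sterically favoured tetrahedral geometry. → tetrahedral.
For [Au(ox)2]^-: Summing ligand charges against the −1 overall charge gives an oxidation state of +3 for gold. Group 11 minus oxidation state 3 gives a d⁸ configuration. A 5d d⁸ ion has a large crystal-field splitting; square planar leaves the high-energy d_{x²−y²} orbital empty and maximises CFSE. → square planar.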